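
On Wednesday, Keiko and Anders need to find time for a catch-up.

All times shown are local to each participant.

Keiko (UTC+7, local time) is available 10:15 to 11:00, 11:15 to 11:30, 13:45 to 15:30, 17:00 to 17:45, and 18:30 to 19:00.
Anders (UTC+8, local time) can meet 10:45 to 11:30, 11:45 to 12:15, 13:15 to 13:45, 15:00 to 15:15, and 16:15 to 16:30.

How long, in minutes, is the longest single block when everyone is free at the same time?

15 minutes

Keiko → UTC: 03:15–04:00, 04:15–04:30, 06:45–08:30, 10:00–10:45, 11:30–12:00.
Anders → UTC: 02:45–03:30, 03:45–04:15, 05:15–05:45, 07:00–07:15, 08:15–08:30.
Keiko ∩ Anders: 03:15–03:30, 03:45–04:00, 07:00–07:15, 08:15–08:30.
Common window lengths: 15, 15, 15, 15 min; longest is 15.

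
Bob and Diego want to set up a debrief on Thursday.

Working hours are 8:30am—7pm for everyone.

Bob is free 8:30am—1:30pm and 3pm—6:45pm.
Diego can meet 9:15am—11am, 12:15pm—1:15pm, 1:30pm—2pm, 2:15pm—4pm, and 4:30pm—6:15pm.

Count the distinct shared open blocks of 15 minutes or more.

Bob ∩ Diego: 09:15–11:00, 12:15–13:15, 15:00–16:00, 16:30–18:15.
Windows ≥ 15 min: 09:15–11:00, 12:15–13:15, 15:00–16:00, 16:30–18:15.
That's 4 windows.

4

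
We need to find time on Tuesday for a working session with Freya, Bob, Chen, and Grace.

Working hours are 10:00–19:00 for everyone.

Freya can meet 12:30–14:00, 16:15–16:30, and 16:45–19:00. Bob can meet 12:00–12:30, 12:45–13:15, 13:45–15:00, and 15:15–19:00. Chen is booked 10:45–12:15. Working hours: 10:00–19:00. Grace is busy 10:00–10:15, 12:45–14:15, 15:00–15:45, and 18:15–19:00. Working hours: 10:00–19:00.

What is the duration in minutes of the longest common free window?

90 minutes

Chen free within 10:00–19:00: 10:00–10:45, 12:15–19:00.
Grace free within 10:00–19:00: 10:15–12:45, 14:15–15:00, 15:45–18:15.
Freya ∩ Bob: 12:45–13:15, 13:45–14:00, 16:15–16:30, 16:45–19:00.
Freya ∩ Bob ∩ Chen: 12:45–13:15, 13:45–14:00, 16:15–16:30, 16:45–19:00.
Freya ∩ Bob ∩ Chen ∩ Grace: 16:15–16:30, 16:45–18:15.
Common window lengths: 15, 90 min; longest is 90.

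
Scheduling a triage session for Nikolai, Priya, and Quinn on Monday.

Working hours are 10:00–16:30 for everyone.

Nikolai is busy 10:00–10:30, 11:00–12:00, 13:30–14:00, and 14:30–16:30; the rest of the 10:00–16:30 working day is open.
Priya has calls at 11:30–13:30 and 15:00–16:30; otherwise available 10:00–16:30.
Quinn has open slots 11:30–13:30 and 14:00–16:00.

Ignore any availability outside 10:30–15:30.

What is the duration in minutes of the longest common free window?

Nikolai free within 10:00–16:30: 10:30–11:00, 12:00–13:30, 14:00–14:30.
Priya free within 10:00–16:30: 10:00–11:30, 13:30–15:00.
Nikolai ∩ Priya: 10:30–11:00, 14:00–14:30.
Nikolai ∩ Priya ∩ Quinn: 14:00–14:30.
Restricted to 10:30–15:30: 14:00–14:30.
Single common window of 30 minutes.

30 minutes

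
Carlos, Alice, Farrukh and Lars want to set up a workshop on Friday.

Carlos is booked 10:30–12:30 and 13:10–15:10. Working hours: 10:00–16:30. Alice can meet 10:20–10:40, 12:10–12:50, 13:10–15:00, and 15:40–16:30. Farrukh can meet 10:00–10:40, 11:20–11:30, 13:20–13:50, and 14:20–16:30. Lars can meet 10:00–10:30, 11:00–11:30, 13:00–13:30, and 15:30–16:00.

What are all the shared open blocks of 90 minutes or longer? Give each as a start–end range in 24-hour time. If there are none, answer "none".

none

Carlos free within 10:00–16:30: 10:00–10:30, 12:30–13:10, 15:10–16:30.
Carlos ∩ Alice: 10:20–10:30, 12:30–12:50, 15:40–16:30.
Carlos ∩ Alice ∩ Farrukh: 10:20–10:30, 15:40–16:30.
Carlos ∩ Alice ∩ Farrukh ∩ Lars: 10:20–10:30, 15:40–16:00.
Windows ≥ 90 min: (none).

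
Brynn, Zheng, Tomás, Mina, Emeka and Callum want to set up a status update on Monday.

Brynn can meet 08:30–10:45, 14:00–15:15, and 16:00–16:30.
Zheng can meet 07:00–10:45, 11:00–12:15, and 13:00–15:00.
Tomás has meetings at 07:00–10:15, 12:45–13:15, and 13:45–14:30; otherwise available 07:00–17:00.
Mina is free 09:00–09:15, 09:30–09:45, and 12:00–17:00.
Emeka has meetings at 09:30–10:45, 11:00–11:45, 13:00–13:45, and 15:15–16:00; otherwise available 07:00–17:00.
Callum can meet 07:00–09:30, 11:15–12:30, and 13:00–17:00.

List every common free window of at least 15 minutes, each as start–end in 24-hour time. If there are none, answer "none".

14:30–15:00

Tomás free within 07:00–17:00: 10:15–12:45, 13:15–13:45, 14:30–17:00.
Emeka free within 07:00–17:00: 07:00–09:30, 10:45–11:00, 11:45–13:00, 13:45–15:15, 16:00–17:00.
Brynn ∩ Zheng: 08:30–10:45, 14:00–15:00.
Brynn ∩ Zheng ∩ Tomás: 10:15–10:45, 14:30–15:00.
Brynn ∩ Zheng ∩ Tomás ∩ Mina: 14:30–15:00.
Brynn ∩ Zheng ∩ Tomás ∩ Mina ∩ Emeka: 14:30–15:00.
Brynn ∩ Zheng ∩ Tomás ∩ Mina ∩ Emeka ∩ Callum: 14:30–15:00.
Windows ≥ 15 min: 14:30–15:00.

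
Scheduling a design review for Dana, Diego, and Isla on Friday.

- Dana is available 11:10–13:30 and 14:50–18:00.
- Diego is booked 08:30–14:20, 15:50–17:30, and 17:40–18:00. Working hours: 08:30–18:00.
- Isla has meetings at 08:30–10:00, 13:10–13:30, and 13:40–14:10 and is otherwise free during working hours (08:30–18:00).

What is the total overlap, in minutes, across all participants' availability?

70 minutes

Diego free within 08:30–18:00: 14:20–15:50, 17:30–17:40.
Isla free within 08:30–18:00: 10:00–13:10, 13:30–13:40, 14:10–18:00.
Dana ∩ Diego: 14:50–15:50, 17:30–17:40.
Dana ∩ Diego ∩ Isla: 14:50–15:50, 17:30–17:40.
Total common minutes: 60 + 10 = 70.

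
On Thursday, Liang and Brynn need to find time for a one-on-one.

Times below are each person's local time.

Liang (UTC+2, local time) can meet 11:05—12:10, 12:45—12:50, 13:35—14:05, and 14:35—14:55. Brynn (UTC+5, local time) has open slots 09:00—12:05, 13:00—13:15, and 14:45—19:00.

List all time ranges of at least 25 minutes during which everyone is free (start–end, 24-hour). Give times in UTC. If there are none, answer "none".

Liang → UTC: 09:05–10:10, 10:45–10:50, 11:35–12:05, 12:35–12:55.
Brynn → UTC: 04:00–07:05, 08:00–08:15, 09:45–14:00.
Liang ∩ Brynn: 09:45–10:10, 10:45–10:50, 11:35–12:05, 12:35–12:55.
Windows ≥ 25 min: 09:45–10:10, 11:35–12:05.

09:45–10:10, 11:35–12:05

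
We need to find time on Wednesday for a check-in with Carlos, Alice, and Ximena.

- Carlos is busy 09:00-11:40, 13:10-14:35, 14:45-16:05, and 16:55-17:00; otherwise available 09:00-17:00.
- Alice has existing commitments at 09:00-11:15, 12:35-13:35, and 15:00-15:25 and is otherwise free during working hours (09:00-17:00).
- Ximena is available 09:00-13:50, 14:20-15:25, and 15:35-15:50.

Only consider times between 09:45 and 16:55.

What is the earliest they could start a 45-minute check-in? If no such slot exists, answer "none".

11:40

Carlos free within 09:00–17:00: 11:40–13:10, 14:35–14:45, 16:05–16:55.
Alice free within 09:00–17:00: 11:15–12:35, 13:35–15:00, 15:25–17:00.
Carlos ∩ Alice: 11:40–12:35, 14:35–14:45, 16:05–16:55.
Carlos ∩ Alice ∩ Ximena: 11:40–12:35, 14:35–14:45.
Restricted to 09:45–16:55: 11:40–12:35, 14:35–14:45.
Windows ≥ 45 min: 11:40–12:35.
Earliest such window starts at 11:40.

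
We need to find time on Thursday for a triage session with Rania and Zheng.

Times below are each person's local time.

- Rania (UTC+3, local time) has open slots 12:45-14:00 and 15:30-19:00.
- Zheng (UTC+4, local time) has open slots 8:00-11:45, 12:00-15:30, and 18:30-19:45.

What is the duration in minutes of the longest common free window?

75 minutes

Rania → UTC: 09:45–11:00, 12:30–16:00.
Zheng → UTC: 04:00–07:45, 08:00–11:30, 14:30–15:45.
Rania ∩ Zheng: 09:45–11:00, 14:30–15:45.
Common window lengths: 75, 75 min; longest is 75.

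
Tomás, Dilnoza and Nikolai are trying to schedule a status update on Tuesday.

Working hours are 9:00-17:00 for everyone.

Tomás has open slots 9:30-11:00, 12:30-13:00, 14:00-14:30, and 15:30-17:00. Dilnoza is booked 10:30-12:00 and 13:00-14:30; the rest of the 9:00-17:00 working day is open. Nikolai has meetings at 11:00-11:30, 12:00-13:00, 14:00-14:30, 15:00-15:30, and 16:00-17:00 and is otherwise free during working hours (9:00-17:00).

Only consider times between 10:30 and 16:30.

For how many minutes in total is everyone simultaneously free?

30 minutes

Dilnoza free within 09:00–17:00: 09:00–10:30, 12:00–13:00, 14:30–17:00.
Nikolai free within 09:00–17:00: 09:00–11:00, 11:30–12:00, 13:00–14:00, 14:30–15:00, 15:30–16:00.
Tomás ∩ Dilnoza: 09:30–10:30, 12:30–13:00, 15:30–17:00.
Tomás ∩ Dilnoza ∩ Nikolai: 09:30–10:30, 15:30–16:00.
Restricted to 10:30–16:30: 15:30–16:00.
Total common minutes: 30.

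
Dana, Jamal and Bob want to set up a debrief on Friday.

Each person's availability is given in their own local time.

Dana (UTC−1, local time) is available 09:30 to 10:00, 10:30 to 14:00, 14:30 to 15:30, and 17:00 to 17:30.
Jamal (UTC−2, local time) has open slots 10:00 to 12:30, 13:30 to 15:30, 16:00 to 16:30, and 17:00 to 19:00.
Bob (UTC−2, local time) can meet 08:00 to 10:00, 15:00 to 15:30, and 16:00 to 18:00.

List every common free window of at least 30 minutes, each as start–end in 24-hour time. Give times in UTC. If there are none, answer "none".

18:00–18:30

Dana → UTC: 10:30–11:00, 11:30–15:00, 15:30–16:30, 18:00–18:30.
Jamal → UTC: 12:00–14:30, 15:30–17:30, 18:00–18:30, 19:00–21:00.
Bob → UTC: 10:00–12:00, 17:00–17:30, 18:00–20:00.
Dana ∩ Jamal: 12:00–14:30, 15:30–16:30, 18:00–18:30.
Dana ∩ Jamal ∩ Bob: 18:00–18:30.
Windows ≥ 30 min: 18:00–18:30.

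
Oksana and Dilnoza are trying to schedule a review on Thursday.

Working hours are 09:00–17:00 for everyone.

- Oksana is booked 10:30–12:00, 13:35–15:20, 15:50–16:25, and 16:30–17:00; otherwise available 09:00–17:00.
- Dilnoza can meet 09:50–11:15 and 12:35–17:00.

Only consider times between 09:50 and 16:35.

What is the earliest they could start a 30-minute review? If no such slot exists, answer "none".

09:50

Oksana free within 09:00–17:00: 09:00–10:30, 12:00–13:35, 15:20–15:50, 16:25–16:30.
Oksana ∩ Dilnoza: 09:50–10:30, 12:35–13:35, 15:20–15:50, 16:25–16:30.
Restricted to 09:50–16:35: 09:50–10:30, 12:35–13:35, 15:20–15:50, 16:25–16:30.
Windows ≥ 30 min: 09:50–10:30, 12:35–13:35, 15:20–15:50.
Earliest such window starts at 09:50.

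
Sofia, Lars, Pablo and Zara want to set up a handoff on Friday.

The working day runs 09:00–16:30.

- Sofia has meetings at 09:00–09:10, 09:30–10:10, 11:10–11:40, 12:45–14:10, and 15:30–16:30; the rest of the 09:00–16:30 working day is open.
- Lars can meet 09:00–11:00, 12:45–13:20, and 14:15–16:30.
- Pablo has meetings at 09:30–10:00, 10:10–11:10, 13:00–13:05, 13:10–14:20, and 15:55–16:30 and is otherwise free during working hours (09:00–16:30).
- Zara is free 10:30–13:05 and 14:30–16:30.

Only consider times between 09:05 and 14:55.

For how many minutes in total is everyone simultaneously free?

25 minutes

Sofia free within 09:00–16:30: 09:10–09:30, 10:10–11:10, 11:40–12:45, 14:10–15:30.
Pablo free within 09:00–16:30: 09:00–09:30, 10:00–10:10, 11:10–13:00, 13:05–13:10, 14:20–15:55.
Sofia ∩ Lars: 09:10–09:30, 10:10–11:00, 14:15–15:30.
Sofia ∩ Lars ∩ Pablo: 09:10–09:30, 14:20–15:30.
Sofia ∩ Lars ∩ Pablo ∩ Zara: 14:30–15:30.
Restricted to 09:05–14:55: 14:30–14:55.
Total common minutes: 25.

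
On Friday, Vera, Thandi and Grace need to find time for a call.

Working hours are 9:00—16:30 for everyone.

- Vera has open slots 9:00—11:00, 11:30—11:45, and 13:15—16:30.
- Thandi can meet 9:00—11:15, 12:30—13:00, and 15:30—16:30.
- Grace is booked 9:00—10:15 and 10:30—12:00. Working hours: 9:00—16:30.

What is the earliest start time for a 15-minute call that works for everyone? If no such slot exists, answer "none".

Grace free within 09:00–16:30: 10:15–10:30, 12:00–16:30.
Vera ∩ Thandi: 09:00–11:00, 15:30–16:30.
Vera ∩ Thandi ∩ Grace: 10:15–10:30, 15:30–16:30.
Windows ≥ 15 min: 10:15–10:30, 15:30–16:30.
Earliest such window starts at 10:15.

10:15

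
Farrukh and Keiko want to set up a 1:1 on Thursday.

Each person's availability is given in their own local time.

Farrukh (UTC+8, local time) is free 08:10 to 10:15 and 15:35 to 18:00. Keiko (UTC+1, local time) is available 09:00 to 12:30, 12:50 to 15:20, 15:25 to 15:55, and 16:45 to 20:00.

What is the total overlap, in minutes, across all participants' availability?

Farrukh → UTC: 00:10–02:15, 07:35–10:00.
Keiko → UTC: 08:00–11:30, 11:50–14:20, 14:25–14:55, 15:45–19:00.
Farrukh ∩ Keiko: 08:00–10:00.
Total common minutes: 120.

120 minutes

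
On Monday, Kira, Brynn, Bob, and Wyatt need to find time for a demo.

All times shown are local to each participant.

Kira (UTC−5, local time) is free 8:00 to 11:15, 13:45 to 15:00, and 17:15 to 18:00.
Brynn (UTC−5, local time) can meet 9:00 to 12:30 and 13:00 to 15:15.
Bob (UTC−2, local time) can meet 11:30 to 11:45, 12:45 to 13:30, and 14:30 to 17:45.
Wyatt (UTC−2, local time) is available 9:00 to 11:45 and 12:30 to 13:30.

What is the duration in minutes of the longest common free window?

45 minutes

Kira → UTC: 13:00–16:15, 18:45–20:00, 22:15–23:00.
Brynn → UTC: 14:00–17:30, 18:00–20:15.
Bob → UTC: 13:30–13:45, 14:45–15:30, 16:30–19:45.
Wyatt → UTC: 11:00–13:45, 14:30–15:30.
Kira ∩ Brynn: 14:00–16:15, 18:45–20:00.
Kira ∩ Brynn ∩ Bob: 14:45–15:30, 18:45–19:45.
Kira ∩ Brynn ∩ Bob ∩ Wyatt: 14:45–15:30.
Single common window of 45 minutes.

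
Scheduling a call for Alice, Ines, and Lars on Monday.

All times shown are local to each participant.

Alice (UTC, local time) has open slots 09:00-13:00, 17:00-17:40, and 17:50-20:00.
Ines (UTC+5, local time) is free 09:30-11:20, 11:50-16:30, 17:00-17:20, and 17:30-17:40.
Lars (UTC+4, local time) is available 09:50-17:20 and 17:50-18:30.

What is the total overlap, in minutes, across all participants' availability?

Alice → UTC: 09:00–13:00, 17:00–17:40, 17:50–20:00.
Ines → UTC: 04:30–06:20, 06:50–11:30, 12:00–12:20, 12:30–12:40.
Lars → UTC: 05:50–13:20, 13:50–14:30.
Alice ∩ Ines: 09:00–11:30, 12:00–12:20, 12:30–12:40.
Alice ∩ Ines ∩ Lars: 09:00–11:30, 12:00–12:20, 12:30–12:40.
Total common minutes: 150 + 20 + 10 = 180.

180 minutes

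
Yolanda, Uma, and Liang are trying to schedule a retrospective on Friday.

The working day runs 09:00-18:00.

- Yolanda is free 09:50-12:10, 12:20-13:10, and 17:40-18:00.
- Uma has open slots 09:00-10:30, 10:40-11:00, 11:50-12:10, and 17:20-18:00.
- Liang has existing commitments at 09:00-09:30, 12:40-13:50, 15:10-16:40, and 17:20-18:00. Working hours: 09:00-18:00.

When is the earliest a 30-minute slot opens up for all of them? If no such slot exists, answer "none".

09:50

Liang free within 09:00–18:00: 09:30–12:40, 13:50–15:10, 16:40–17:20.
Yolanda ∩ Uma: 09:50–10:30, 10:40–11:00, 11:50–12:10, 17:40–18:00.
Yolanda ∩ Uma ∩ Liang: 09:50–10:30, 10:40–11:00, 11:50–12:10.
Windows ≥ 30 min: 09:50–10:30.
Earliest such window starts at 09:50.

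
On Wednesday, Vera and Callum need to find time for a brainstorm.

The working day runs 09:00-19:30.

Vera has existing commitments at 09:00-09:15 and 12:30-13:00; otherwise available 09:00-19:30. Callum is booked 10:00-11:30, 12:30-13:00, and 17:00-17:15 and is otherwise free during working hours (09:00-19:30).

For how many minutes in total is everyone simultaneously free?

Vera free within 09:00–19:30: 09:15–12:30, 13:00–19:30.
Callum free within 09:00–19:30: 09:00–10:00, 11:30–12:30, 13:00–17:00, 17:15–19:30.
Vera ∩ Callum: 09:15–10:00, 11:30–12:30, 13:00–17:00, 17:15–19:30.
Total common minutes: 45 + 60 + 240 + 135 = 480.

480 minutes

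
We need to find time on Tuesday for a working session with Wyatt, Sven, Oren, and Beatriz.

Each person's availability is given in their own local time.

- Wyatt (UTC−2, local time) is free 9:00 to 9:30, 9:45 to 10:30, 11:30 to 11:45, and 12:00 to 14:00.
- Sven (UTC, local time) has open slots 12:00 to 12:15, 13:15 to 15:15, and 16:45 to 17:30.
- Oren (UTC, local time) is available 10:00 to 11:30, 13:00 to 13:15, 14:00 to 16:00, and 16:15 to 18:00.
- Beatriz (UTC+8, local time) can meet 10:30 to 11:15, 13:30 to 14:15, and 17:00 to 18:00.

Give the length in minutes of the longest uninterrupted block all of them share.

Wyatt → UTC: 11:00–11:30, 11:45–12:30, 13:30–13:45, 14:00–16:00.
Sven → UTC: 12:00–12:15, 13:15–15:15, 16:45–17:30.
Oren → UTC: 10:00–11:30, 13:00–13:15, 14:00–16:00, 16:15–18:00.
Beatriz → UTC: 02:30–03:15, 05:30–06:15, 09:00–10:00.
Wyatt ∩ Sven: 12:00–12:15, 13:30–13:45, 14:00–15:15.
Wyatt ∩ Sven ∩ Oren: 14:00–15:15.
Wyatt ∩ Sven ∩ Oren ∩ Beatriz: (none).
No common window.

0 minutes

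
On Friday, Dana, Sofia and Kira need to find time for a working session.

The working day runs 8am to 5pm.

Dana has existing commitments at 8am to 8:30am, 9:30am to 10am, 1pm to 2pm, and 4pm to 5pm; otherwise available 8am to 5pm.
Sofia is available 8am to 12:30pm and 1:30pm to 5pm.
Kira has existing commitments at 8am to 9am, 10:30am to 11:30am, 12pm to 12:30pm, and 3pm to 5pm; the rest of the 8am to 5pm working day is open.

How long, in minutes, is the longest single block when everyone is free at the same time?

Dana free within 08:00–17:00: 08:30–09:30, 10:00–13:00, 14:00–16:00.
Kira free within 08:00–17:00: 09:00–10:30, 11:30–12:00, 12:30–15:00.
Dana ∩ Sofia: 08:30–09:30, 10:00–12:30, 14:00–16:00.
Dana ∩ Sofia ∩ Kira: 09:00–09:30, 10:00–10:30, 11:30–12:00, 14:00–15:00.
Common window lengths: 30, 30, 30, 60 min; longest is 60.

60 minutes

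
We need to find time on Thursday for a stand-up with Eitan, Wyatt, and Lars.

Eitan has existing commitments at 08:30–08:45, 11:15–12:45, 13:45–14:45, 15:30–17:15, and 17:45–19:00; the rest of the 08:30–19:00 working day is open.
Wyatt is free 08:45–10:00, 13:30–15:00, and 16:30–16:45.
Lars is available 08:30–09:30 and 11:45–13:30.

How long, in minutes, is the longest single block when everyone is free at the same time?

45 minutes

Eitan free within 08:30–19:00: 08:45–11:15, 12:45–13:45, 14:45–15:30, 17:15–17:45.
Eitan ∩ Wyatt: 08:45–10:00, 13:30–13:45, 14:45–15:00.
Eitan ∩ Wyatt ∩ Lars: 08:45–09:30.
Single common window of 45 minutes.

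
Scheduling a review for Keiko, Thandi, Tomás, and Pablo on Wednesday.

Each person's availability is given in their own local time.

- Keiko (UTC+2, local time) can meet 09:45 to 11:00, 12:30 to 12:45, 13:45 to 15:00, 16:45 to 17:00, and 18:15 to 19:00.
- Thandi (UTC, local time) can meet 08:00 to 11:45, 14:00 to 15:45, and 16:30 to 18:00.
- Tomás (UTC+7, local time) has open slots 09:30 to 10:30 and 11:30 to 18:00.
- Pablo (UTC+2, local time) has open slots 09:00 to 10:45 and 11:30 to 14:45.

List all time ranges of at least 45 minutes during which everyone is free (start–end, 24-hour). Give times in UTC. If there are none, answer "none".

Keiko → UTC: 07:45–09:00, 10:30–10:45, 11:45–13:00, 14:45–15:00, 16:15–17:00.
Thandi → UTC: 08:00–11:45, 14:00–15:45, 16:30–18:00.
Tomás → UTC: 02:30–03:30, 04:30–11:00.
Pablo → UTC: 07:00–08:45, 09:30–12:45.
Keiko ∩ Thandi: 08:00–09:00, 10:30–10:45, 14:45–15:00, 16:30–17:00.
Keiko ∩ Thandi ∩ Tomás: 08:00–09:00, 10:30–10:45.
Keiko ∩ Thandi ∩ Tomás ∩ Pablo: 08:00–08:45, 10:30–10:45.
Windows ≥ 45 min: 08:00–08:45.

08:00–08:45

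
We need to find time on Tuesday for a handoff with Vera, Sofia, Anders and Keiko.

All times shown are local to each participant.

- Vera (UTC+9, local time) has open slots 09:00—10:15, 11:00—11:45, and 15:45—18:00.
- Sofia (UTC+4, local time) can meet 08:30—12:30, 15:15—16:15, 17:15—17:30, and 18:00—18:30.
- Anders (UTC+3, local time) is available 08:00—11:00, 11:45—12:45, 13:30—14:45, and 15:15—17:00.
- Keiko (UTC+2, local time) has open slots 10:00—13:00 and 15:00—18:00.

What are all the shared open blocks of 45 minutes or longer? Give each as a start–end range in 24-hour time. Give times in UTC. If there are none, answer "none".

Vera → UTC: 00:00–01:15, 02:00–02:45, 06:45–09:00.
Sofia → UTC: 04:30–08:30, 11:15–12:15, 13:15–13:30, 14:00–14:30.
Anders → UTC: 05:00–08:00, 08:45–09:45, 10:30–11:45, 12:15–14:00.
Keiko → UTC: 08:00–11:00, 13:00–16:00.
Vera ∩ Sofia: 06:45–08:30.
Vera ∩ Sofia ∩ Anders: 06:45–08:00.
Vera ∩ Sofia ∩ Anders ∩ Keiko: (none).
Windows ≥ 45 min: (none).

none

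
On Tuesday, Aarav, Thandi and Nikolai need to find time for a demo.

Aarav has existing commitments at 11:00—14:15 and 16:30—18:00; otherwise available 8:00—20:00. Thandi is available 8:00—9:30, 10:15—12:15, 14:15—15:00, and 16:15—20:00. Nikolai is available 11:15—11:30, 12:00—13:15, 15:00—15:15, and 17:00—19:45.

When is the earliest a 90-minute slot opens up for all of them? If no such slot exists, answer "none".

18:00

Aarav free within 08:00–20:00: 08:00–11:00, 14:15–16:30, 18:00–20:00.
Aarav ∩ Thandi: 08:00–09:30, 10:15–11:00, 14:15–15:00, 16:15–16:30, 18:00–20:00.
Aarav ∩ Thandi ∩ Nikolai: 18:00–19:45.
Windows ≥ 90 min: 18:00–19:45.
Earliest such window starts at 18:00.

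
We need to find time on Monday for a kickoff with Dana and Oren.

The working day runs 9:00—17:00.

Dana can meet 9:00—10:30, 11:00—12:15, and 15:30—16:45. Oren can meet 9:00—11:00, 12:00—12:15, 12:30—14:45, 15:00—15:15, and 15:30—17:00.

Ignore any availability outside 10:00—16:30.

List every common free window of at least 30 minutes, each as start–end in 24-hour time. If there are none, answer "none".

Dana ∩ Oren: 09:00–10:30, 12:00–12:15, 15:30–16:45.
Restricted to 10:00–16:30: 10:00–10:30, 12:00–12:15, 15:30–16:30.
Windows ≥ 30 min: 10:00–10:30, 15:30–16:30.

10:00–10:30, 15:30–16:30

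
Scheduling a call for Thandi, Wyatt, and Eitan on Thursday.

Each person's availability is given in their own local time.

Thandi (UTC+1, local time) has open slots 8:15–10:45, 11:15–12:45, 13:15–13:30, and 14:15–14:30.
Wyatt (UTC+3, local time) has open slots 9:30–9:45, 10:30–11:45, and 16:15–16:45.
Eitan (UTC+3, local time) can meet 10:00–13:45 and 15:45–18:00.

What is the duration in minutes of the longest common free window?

Thandi → UTC: 07:15–09:45, 10:15–11:45, 12:15–12:30, 13:15–13:30.
Wyatt → UTC: 06:30–06:45, 07:30–08:45, 13:15–13:45.
Eitan → UTC: 07:00–10:45, 12:45–15:00.
Thandi ∩ Wyatt: 07:30–08:45, 13:15–13:30.
Thandi ∩ Wyatt ∩ Eitan: 07:30–08:45, 13:15–13:30.
Common window lengths: 75, 15 min; longest is 75.

75 minutes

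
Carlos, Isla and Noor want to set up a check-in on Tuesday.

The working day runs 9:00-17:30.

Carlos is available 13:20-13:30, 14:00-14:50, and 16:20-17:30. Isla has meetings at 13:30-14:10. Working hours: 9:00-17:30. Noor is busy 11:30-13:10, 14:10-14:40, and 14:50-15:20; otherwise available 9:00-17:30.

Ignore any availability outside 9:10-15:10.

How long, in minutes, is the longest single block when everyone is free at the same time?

Isla free within 09:00–17:30: 09:00–13:30, 14:10–17:30.
Noor free within 09:00–17:30: 09:00–11:30, 13:10–14:10, 14:40–14:50, 15:20–17:30.
Carlos ∩ Isla: 13:20–13:30, 14:10–14:50, 16:20–17:30.
Carlos ∩ Isla ∩ Noor: 13:20–13:30, 14:40–14:50, 16:20–17:30.
Restricted to 09:10–15:10: 13:20–13:30, 14:40–14:50.
Common window lengths: 10, 10 min; longest is 10.

10 minutes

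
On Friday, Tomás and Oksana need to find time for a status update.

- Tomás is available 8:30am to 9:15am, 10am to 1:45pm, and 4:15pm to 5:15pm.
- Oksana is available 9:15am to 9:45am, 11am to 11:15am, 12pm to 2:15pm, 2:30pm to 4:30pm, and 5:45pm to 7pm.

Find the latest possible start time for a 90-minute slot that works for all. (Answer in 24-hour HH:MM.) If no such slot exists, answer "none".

12:15

Tomás ∩ Oksana: 11:00–11:15, 12:00–13:45, 16:15–16:30.
Windows ≥ 90 min: 12:00–13:45.
Latest start in the last window 12:00–13:45 is 13:45 − 90 min = 12:15.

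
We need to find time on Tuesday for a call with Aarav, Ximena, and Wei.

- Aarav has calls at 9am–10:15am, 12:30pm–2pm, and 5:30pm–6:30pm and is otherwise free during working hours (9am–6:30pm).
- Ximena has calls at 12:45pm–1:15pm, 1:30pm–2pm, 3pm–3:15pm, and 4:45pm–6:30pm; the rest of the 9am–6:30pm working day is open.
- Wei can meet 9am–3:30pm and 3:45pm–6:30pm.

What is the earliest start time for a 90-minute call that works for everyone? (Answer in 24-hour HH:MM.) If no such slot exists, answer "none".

10:15

Aarav free within 09:00–18:30: 10:15–12:30, 14:00–17:30.
Ximena free within 09:00–18:30: 09:00–12:45, 13:15–13:30, 14:00–15:00, 15:15–16:45.
Aarav ∩ Ximena: 10:15–12:30, 14:00–15:00, 15:15–16:45.
Aarav ∩ Ximena ∩ Wei: 10:15–12:30, 14:00–15:00, 15:15–15:30, 15:45–16:45.
Windows ≥ 90 min: 10:15–12:30.
Earliest such window starts at 10:15.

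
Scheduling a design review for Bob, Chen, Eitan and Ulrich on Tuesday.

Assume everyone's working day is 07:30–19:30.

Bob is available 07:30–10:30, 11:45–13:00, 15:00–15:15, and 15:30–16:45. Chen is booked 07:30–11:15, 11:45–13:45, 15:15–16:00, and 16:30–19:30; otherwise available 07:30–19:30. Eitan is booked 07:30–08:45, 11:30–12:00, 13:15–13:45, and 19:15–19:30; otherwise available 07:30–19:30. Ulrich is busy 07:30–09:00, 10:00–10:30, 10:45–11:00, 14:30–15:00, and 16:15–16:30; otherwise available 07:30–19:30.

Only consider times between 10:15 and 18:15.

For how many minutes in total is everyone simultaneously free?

30 minutes

Chen free within 07:30–19:30: 11:15–11:45, 13:45–15:15, 16:00–16:30.
Eitan free within 07:30–19:30: 08:45–11:30, 12:00–13:15, 13:45–19:15.
Ulrich free within 07:30–19:30: 09:00–10:00, 10:30–10:45, 11:00–14:30, 15:00–16:15, 16:30–19:30.
Bob ∩ Chen: 15:00–15:15, 16:00–16:30.
Bob ∩ Chen ∩ Eitan: 15:00–15:15, 16:00–16:30.
Bob ∩ Chen ∩ Eitan ∩ Ulrich: 15:00–15:15, 16:00–16:15.
Restricted to 10:15–18:15: 15:00–15:15, 16:00–16:15.
Total common minutes: 15 + 15 = 30.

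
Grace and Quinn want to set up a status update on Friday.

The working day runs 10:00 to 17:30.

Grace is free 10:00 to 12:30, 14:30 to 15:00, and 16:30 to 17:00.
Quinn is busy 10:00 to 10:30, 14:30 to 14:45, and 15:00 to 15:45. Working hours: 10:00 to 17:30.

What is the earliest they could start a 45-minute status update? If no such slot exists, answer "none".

Quinn free within 10:00–17:30: 10:30–14:30, 14:45–15:00, 15:45–17:30.
Grace ∩ Quinn: 10:30–12:30, 14:45–15:00, 16:30–17:00.
Windows ≥ 45 min: 10:30–12:30.
Earliest such window starts at 10:30.

10:30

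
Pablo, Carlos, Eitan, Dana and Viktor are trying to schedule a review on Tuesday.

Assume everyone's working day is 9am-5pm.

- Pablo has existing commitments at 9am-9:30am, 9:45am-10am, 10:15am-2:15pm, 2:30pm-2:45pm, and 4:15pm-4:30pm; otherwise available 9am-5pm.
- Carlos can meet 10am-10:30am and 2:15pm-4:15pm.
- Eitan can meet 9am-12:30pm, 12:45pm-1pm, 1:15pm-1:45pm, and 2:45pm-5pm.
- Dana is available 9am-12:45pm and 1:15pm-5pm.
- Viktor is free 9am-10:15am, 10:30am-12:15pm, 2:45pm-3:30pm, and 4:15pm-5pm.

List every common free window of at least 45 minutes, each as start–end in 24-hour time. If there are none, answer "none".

Pablo free within 09:00–17:00: 09:30–09:45, 10:00–10:15, 14:15–14:30, 14:45–16:15, 16:30–17:00.
Pablo ∩ Carlos: 10:00–10:15, 14:15–14:30, 14:45–16:15.
Pablo ∩ Carlos ∩ Eitan: 10:00–10:15, 14:45–16:15.
Pablo ∩ Carlos ∩ Eitan ∩ Dana: 10:00–10:15, 14:45–16:15.
Pablo ∩ Carlos ∩ Eitan ∩ Dana ∩ Viktor: 10:00–10:15, 14:45–15:30.
Windows ≥ 45 min: 14:45–15:30.

14:45–15:30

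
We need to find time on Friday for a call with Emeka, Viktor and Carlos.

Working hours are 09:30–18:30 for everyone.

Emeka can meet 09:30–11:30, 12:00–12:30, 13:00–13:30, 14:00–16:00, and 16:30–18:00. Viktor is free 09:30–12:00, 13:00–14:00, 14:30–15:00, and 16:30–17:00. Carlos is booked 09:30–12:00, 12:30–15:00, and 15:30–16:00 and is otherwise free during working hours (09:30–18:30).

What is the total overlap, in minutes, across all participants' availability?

30 minutes

Carlos free within 09:30–18:30: 12:00–12:30, 15:00–15:30, 16:00–18:30.
Emeka ∩ Viktor: 09:30–11:30, 13:00–13:30, 14:30–15:00, 16:30–17:00.
Emeka ∩ Viktor ∩ Carlos: 16:30–17:00.
Total common minutes: 30.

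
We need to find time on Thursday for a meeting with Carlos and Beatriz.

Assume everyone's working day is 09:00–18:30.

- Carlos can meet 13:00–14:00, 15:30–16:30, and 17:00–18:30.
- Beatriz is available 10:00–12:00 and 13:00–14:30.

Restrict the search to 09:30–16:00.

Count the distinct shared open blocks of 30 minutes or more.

1

Carlos ∩ Beatriz: 13:00–14:00.
Restricted to 09:30–16:00: 13:00–14:00.
Windows ≥ 30 min: 13:00–14:00.
That's 1 window.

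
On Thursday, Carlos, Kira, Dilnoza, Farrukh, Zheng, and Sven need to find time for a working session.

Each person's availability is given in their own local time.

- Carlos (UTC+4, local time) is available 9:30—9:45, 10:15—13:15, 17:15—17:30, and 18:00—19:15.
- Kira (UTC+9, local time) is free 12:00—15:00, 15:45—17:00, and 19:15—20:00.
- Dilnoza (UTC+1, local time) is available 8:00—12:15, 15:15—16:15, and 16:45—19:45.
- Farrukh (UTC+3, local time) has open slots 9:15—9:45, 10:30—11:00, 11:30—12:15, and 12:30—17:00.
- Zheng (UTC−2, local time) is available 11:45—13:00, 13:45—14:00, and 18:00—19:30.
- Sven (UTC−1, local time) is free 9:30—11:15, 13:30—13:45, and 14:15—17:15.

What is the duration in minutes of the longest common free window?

Carlos → UTC: 05:30–05:45, 06:15–09:15, 13:15–13:30, 14:00–15:15.
Kira → UTC: 03:00–06:00, 06:45–08:00, 10:15–11:00.
Dilnoza → UTC: 07:00–11:15, 14:15–15:15, 15:45–18:45.
Farrukh → UTC: 06:15–06:45, 07:30–08:00, 08:30–09:15, 09:30–14:00.
Zheng → UTC: 13:45–15:00, 15:45–16:00, 20:00–21:30.
Sven → UTC: 10:30–12:15, 14:30–14:45, 15:15–18:15.
Carlos ∩ Kira: 05:30–05:45, 06:45–08:00.
Carlos ∩ Kira ∩ Dilnoza: 07:00–08:00.
Carlos ∩ Kira ∩ Dilnoza ∩ Farrukh: 07:30–08:00.
Carlos ∩ Kira ∩ Dilnoza ∩ Farrukh ∩ Zheng: (none).
Carlos ∩ Kira ∩ Dilnoza ∩ Farrukh ∩ Zheng ∩ Sven: (none).
No common window.

0 minutes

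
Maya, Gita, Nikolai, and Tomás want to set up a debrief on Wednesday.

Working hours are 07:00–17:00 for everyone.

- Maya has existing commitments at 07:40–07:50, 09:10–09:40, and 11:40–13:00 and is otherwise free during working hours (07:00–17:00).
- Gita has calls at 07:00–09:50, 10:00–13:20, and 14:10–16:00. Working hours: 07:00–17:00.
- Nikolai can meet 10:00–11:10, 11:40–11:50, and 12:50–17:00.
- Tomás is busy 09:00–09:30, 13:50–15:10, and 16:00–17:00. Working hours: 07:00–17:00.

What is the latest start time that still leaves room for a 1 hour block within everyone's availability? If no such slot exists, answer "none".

Maya free within 07:00–17:00: 07:00–07:40, 07:50–09:10, 09:40–11:40, 13:00–17:00.
Gita free within 07:00–17:00: 09:50–10:00, 13:20–14:10, 16:00–17:00.
Tomás free within 07:00–17:00: 07:00–09:00, 09:30–13:50, 15:10–16:00.
Maya ∩ Gita: 09:50–10:00, 13:20–14:10, 16:00–17:00.
Maya ∩ Gita ∩ Nikolai: 13:20–14:10, 16:00–17:00.
Maya ∩ Gita ∩ Nikolai ∩ Tomás: 13:20–13:50.
Windows ≥ 60 min: (none).

none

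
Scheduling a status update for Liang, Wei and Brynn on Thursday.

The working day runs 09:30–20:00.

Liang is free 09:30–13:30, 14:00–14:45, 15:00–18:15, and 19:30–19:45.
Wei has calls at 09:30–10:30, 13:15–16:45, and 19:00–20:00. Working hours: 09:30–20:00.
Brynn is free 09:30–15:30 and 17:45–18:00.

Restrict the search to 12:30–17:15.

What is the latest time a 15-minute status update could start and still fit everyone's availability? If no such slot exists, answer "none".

13:00

Wei free within 09:30–20:00: 10:30–13:15, 16:45–19:00.
Liang ∩ Wei: 10:30–13:15, 16:45–18:15.
Liang ∩ Wei ∩ Brynn: 10:30–13:15, 17:45–18:00.
Restricted to 12:30–17:15: 12:30–13:15.
Windows ≥ 15 min: 12:30–13:15.
Latest start in the last window 12:30–13:15 is 13:15 − 15 min = 13:00.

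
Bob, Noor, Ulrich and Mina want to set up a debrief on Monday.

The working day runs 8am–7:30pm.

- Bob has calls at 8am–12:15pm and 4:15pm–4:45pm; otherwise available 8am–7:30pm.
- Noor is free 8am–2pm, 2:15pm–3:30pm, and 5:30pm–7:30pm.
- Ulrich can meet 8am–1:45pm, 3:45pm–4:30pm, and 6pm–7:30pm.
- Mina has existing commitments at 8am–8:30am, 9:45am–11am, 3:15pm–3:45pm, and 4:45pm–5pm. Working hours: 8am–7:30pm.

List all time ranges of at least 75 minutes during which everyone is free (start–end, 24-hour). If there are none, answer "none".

Bob free within 08:00–19:30: 12:15–16:15, 16:45–19:30.
Mina free within 08:00–19:30: 08:30–09:45, 11:00–15:15, 15:45–16:45, 17:00–19:30.
Bob ∩ Noor: 12:15–14:00, 14:15–15:30, 17:30–19:30.
Bob ∩ Noor ∩ Ulrich: 12:15–13:45, 18:00–19:30.
Bob ∩ Noor ∩ Ulrich ∩ Mina: 12:15–13:45, 18:00–19:30.
Windows ≥ 75 min: 12:15–13:45, 18:00–19:30.

12:15–13:45, 18:00–19:30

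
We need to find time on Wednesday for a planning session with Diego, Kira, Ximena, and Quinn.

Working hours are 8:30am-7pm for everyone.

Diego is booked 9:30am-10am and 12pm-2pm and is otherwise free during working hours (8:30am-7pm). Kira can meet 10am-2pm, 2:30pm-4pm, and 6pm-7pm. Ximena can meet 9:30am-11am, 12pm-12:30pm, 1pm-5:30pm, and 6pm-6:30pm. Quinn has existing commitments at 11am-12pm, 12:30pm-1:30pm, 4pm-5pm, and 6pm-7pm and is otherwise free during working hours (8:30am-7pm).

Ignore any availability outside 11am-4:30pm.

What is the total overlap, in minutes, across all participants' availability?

90 minutes

Diego free within 08:30–19:00: 08:30–09:30, 10:00–12:00, 14:00–19:00.
Quinn free within 08:30–19:00: 08:30–11:00, 12:00–12:30, 13:30–16:00, 17:00–18:00.
Diego ∩ Kira: 10:00–12:00, 14:30–16:00, 18:00–19:00.
Diego ∩ Kira ∩ Ximena: 10:00–11:00, 14:30–16:00, 18:00–18:30.
Diego ∩ Kira ∩ Ximena ∩ Quinn: 10:00–11:00, 14:30–16:00.
Restricted to 11:00–16:30: 14:30–16:00.
Total common minutes: 90.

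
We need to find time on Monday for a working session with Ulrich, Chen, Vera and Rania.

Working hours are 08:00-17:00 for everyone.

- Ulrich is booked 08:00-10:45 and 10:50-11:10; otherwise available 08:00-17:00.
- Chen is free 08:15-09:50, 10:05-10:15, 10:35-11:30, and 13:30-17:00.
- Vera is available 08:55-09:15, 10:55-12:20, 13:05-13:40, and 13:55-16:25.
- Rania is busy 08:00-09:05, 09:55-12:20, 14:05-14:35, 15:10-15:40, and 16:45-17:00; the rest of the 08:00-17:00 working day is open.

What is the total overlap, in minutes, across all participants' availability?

Ulrich free within 08:00–17:00: 10:45–10:50, 11:10–17:00.
Rania free within 08:00–17:00: 09:05–09:55, 12:20–14:05, 14:35–15:10, 15:40–16:45.
Ulrich ∩ Chen: 10:45–10:50, 11:10–11:30, 13:30–17:00.
Ulrich ∩ Chen ∩ Vera: 11:10–11:30, 13:30–13:40, 13:55–16:25.
Ulrich ∩ Chen ∩ Vera ∩ Rania: 13:30–13:40, 13:55–14:05, 14:35–15:10, 15:40–16:25.
Total common minutes: 10 + 10 + 35 + 45 = 100.

100 minutes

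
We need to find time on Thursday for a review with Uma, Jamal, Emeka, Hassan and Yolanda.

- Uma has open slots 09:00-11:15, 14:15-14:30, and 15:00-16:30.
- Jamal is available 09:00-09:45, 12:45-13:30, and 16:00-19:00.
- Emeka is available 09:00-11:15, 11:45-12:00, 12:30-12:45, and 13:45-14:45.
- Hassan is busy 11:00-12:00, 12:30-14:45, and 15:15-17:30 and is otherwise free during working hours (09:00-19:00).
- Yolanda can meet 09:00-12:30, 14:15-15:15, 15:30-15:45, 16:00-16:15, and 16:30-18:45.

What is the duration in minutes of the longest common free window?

Hassan free within 09:00–19:00: 09:00–11:00, 12:00–12:30, 14:45–15:15, 17:30–19:00.
Uma ∩ Jamal: 09:00–09:45, 16:00–16:30.
Uma ∩ Jamal ∩ Emeka: 09:00–09:45.
Uma ∩ Jamal ∩ Emeka ∩ Hassan: 09:00–09:45.
Uma ∩ Jamal ∩ Emeka ∩ Hassan ∩ Yolanda: 09:00–09:45.
Single common window of 45 minutes.

45 minutes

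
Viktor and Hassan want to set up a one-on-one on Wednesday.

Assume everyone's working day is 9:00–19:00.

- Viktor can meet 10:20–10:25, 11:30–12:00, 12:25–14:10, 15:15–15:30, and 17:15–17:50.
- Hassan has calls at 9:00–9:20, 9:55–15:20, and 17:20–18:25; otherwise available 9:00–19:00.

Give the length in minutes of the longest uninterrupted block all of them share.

Hassan free within 09:00–19:00: 09:20–09:55, 15:20–17:20, 18:25–19:00.
Viktor ∩ Hassan: 15:20–15:30, 17:15–17:20.
Common window lengths: 10, 5 min; longest is 10.

10 minutes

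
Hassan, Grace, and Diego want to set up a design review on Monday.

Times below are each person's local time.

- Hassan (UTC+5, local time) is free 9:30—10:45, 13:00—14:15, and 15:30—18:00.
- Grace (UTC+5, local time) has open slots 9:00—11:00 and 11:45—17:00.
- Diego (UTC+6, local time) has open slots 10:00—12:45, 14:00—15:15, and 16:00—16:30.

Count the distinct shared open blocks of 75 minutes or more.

2

Hassan → UTC: 04:30–05:45, 08:00–09:15, 10:30–13:00.
Grace → UTC: 04:00–06:00, 06:45–12:00.
Diego → UTC: 04:00–06:45, 08:00–09:15, 10:00–10:30.
Hassan ∩ Grace: 04:30–05:45, 08:00–09:15, 10:30–12:00.
Hassan ∩ Grace ∩ Diego: 04:30–05:45, 08:00–09:15.
Windows ≥ 75 min: 04:30–05:45, 08:00–09:15.
That's 2 windows.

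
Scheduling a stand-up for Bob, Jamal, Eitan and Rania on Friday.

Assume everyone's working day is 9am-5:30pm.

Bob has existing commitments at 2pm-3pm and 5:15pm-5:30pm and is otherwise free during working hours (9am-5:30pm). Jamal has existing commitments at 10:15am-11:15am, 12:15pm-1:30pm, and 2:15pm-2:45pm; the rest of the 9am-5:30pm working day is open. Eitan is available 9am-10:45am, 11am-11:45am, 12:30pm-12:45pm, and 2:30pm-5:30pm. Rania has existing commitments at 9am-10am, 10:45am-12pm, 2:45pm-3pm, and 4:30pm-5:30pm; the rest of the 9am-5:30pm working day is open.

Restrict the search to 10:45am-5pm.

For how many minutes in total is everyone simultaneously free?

90 minutes

Bob free within 09:00–17:30: 09:00–14:00, 15:00–17:15.
Jamal free within 09:00–17:30: 09:00–10:15, 11:15–12:15, 13:30–14:15, 14:45–17:30.
Rania free within 09:00–17:30: 10:00–10:45, 12:00–14:45, 15:00–16:30.
Bob ∩ Jamal: 09:00–10:15, 11:15–12:15, 13:30–14:00, 15:00–17:15.
Bob ∩ Jamal ∩ Eitan: 09:00–10:15, 11:15–11:45, 15:00–17:15.
Bob ∩ Jamal ∩ Eitan ∩ Rania: 10:00–10:15, 15:00–16:30.
Restricted to 10:45–17:00: 15:00–16:30.
Total common minutes: 90.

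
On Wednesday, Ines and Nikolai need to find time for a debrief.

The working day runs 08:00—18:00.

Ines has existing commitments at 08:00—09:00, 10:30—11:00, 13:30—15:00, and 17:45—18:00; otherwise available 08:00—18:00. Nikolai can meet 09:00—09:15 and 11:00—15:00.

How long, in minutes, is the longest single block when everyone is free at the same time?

150 minutes

Ines free within 08:00–18:00: 09:00–10:30, 11:00–13:30, 15:00–17:45.
Ines ∩ Nikolai: 09:00–09:15, 11:00–13:30.
Common window lengths: 15, 150 min; longest is 150.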